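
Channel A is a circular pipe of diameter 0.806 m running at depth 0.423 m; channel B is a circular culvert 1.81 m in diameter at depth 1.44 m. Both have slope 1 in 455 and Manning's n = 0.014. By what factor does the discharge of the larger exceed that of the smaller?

15.5

Channel A: For a circular section of diameter D = 0.806 m at depth y = 0.423 m, the central angle is θ = 2 arccos(1 − 2y/D) = 3.241 rad. Then A = (D²/8)(θ − sin θ) = 0.2712 m² and P = Dθ/2 = 1.306 m. Hydraulic radius R = A/P = 0.2712/1.306 = 0.2077 m. Q_A = (1/0.014)·0.2712·0.2077^(2/3)·√0.002198 = 0.3185 m³/s.
Channel B: For a circular section of diameter D = 1.81 m at depth y = 1.44 m, the central angle is θ = 2 arccos(1 − 2y/D) = 4.407 rad. Then A = (D²/8)(θ − sin θ) = 2.195 m² and P = Dθ/2 = 3.988 m. Hydraulic radius R = A/P = 2.195/3.988 = 0.5504 m. Q_B = (1/0.014)·2.195·0.5504^(2/3)·√0.002198 = 4.937 m³/s.
The larger discharge is 4.937 m³/s and the smaller is 0.3185 m³/s; the ratio is 15.5.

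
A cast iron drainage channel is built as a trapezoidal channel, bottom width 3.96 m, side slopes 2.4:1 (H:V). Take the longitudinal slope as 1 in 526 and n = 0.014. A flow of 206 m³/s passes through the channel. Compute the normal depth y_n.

Manning's equation rearranged: A R^(2/3) = nQ / (1·√S) = 0.014 × 206 / (√0.001901) = 66.14.
Try y = 3.77 m: A R^(2/3) = 79.94 — high.
Try y = 2.47 m: A R^(2/3) = 31.34 — low.
Try y = 3.47 m: A R^(2/3) = 66.28 — matches.

y_n = 3.47 m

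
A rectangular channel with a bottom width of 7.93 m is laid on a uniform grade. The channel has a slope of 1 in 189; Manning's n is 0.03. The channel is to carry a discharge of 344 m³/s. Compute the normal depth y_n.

Manning's equation rearranged: A R^(2/3) = nQ / (1·√S) = 0.03 × 344 / (√0.005291) = 141.9.
Try y = 10 m: A R^(2/3) = 159 — high.
Try y = 7.88 m: A R^(2/3) = 119.3 — low.
Try y = 9.09 m: A R^(2/3) = 141.9 — matches.

y_n = 9.09 m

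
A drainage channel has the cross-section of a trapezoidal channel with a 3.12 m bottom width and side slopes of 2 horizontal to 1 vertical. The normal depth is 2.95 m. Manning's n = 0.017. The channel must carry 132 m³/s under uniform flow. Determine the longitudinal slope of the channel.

With bottom width b = 3.12 m and side slope z = 2: A = (b + zy)y = (3.12 + 2×2.95)×2.95 = 26.61 m²; P = b + 2y√(1+z²) = 3.12 + 2×2.95×2.236 = 16.31 m.
Hydraulic radius R = A/P = 26.61/16.31 = 1.631 m.
From Manning's equation, S = [nQ / (1 A R^(2/3))]² = [0.017 × 132 / (1 × 26.61 × 1.631^(2/3))]² = 0.0037.

S = 0.0037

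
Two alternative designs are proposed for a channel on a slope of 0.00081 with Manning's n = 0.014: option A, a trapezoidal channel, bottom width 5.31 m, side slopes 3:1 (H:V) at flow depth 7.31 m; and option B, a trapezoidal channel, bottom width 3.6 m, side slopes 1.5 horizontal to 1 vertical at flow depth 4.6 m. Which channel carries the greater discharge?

channel A

Channel A: With bottom width b = 5.31 m and side slope z = 3: A = (b + zy)y = (5.31 + 3×7.31)×7.31 = 199.1 m²; P = b + 2y√(1+z²) = 5.31 + 2×7.31×3.162 = 51.54 m. Hydraulic radius R = A/P = 199.1/51.54 = 3.863 m. Q_A = (1/0.014)·199.1·3.863^(2/3)·√0.00081 = 996.7 m³/s.
Channel B: With bottom width b = 3.6 m and side slope z = 1.5: A = (b + zy)y = (3.6 + 1.5×4.6)×4.6 = 48.3 m²; P = b + 2y√(1+z²) = 3.6 + 2×4.6×1.803 = 20.19 m. Hydraulic radius R = A/P = 48.3/20.19 = 2.393 m. Q_B = (1/0.014)·48.3·2.393^(2/3)·√0.00081 = 175.7 m³/s.
Q_A = 996.7 m³/s vs Q_B = 175.7 m³/s, so channel A carries more.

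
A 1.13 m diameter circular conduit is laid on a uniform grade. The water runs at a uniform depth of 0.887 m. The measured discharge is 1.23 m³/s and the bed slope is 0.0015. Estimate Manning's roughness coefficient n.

n = 0.013

For a circular section of diameter D = 1.13 m at depth y = 0.887 m, the central angle is θ = 2 arccos(1 − 2y/D) = 4.354 rad. Then A = (D²/8)(θ − sin θ) = 0.8445 m² and P = Dθ/2 = 2.46 m.
Hydraulic radius R = A/P = 0.8445/2.46 = 0.3433 m.
Rearranging Manning's equation: n = (1/Q) A R^(2/3) S^(1/2) = (1/1.23) × 0.8445 × 0.3433^(2/3) × √0.0015 = 0.013.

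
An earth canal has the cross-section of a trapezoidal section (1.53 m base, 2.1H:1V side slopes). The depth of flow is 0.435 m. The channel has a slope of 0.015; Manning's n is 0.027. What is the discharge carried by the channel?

With bottom width b = 1.53 m and side slope z = 2.1: A = (b + zy)y = (1.53 + 2.1×0.435)×0.435 = 1.063 m²; P = b + 2y√(1+z²) = 1.53 + 2×0.435×2.326 = 3.554 m.
Hydraulic radius R = A/P = 1.063/3.554 = 0.2991 m.
Manning's equation: Q = (1/n) A R^(2/3) S^(1/2) = (1/0.027) × 1.063 × 0.2991^(2/3) × 0.015^(1/2) = 2.16 m³/s.

Q = 2.16 m³/s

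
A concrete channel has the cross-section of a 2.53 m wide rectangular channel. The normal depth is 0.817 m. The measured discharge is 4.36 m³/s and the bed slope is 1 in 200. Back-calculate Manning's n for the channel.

Flow area A = b·y = 2.53 × 0.817 = 2.067 m². Wetted perimeter P = b + 2y = 2.53 + 2×0.817 = 4.164 m.
Hydraulic radius R = A/P = 2.067/4.164 = 0.4964 m.
Rearranging Manning's equation: n = (1/Q) A R^(2/3) S^(1/2) = (1/4.36) × 2.067 × 0.4964^(2/3) × √0.005 = 0.021.

n = 0.021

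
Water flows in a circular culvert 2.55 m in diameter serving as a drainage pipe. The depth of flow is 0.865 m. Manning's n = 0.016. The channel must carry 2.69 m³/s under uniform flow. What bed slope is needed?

S = 0.00211

For a circular section of diameter D = 2.55 m at depth y = 0.865 m, the central angle is θ = 2 arccos(1 − 2y/D) = 2.487 rad. Then A = (D²/8)(θ − sin θ) = 1.526 m² and P = Dθ/2 = 3.171 m.
Hydraulic radius R = A/P = 1.526/3.171 = 0.4814 m.
From Manning's equation, S = [nQ / (1 A R^(2/3))]² = [0.016 × 2.69 / (1 × 1.526 × 0.4814^(2/3))]² = 0.00211.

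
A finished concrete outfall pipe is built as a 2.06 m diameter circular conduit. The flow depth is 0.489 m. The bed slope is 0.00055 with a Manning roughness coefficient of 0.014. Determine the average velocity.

V = 0.732 m/s

For a circular section of diameter D = 2.06 m at depth y = 0.489 m, the central angle is θ = 2 arccos(1 − 2y/D) = 2.036 rad. Then A = (D²/8)(θ − sin θ) = 0.6056 m² and P = Dθ/2 = 2.097 m.
Hydraulic radius R = A/P = 0.6056/2.097 = 0.2888 m.
From Manning's equation, V = (1/n) R^(2/3) S^(1/2) = (1/0.014) × 0.2888^(2/3) × 0.00055^(1/2) = 0.732 m/s.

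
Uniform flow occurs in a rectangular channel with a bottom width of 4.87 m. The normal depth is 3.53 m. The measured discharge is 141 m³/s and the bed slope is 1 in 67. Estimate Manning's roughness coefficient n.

Flow area A = b·y = 4.87 × 3.53 = 17.19 m². Wetted perimeter P = b + 2y = 4.87 + 2×3.53 = 11.93 m.
Hydraulic radius R = A/P = 17.19/11.93 = 1.441 m.
Rearranging Manning's equation: n = (1/Q) A R^(2/3) S^(1/2) = (1/141) × 17.19 × 1.441^(2/3) × √0.01493 = 0.019.

n = 0.019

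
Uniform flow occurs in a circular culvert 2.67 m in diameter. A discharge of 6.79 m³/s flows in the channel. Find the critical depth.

y_c = 1.15 m

At critical depth, Q² T / (g A³) = 1, i.e. A³/T = Q²/g = 6.79²/9.81 = 4.7.
Try y = 1.4 m: A³/T = 9.853 — too large.
Try y = 0.876 m: A³/T = 1.629 — too small.
Try y = 1.15 m: A³/T = 4.644 — ≈ 4.7.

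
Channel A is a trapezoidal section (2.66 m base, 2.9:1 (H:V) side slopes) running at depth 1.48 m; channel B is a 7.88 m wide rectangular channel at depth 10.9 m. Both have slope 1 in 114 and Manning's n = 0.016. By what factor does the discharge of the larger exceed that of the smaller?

Channel A: With bottom width b = 2.66 m and side slope z = 2.9: A = (b + zy)y = (2.66 + 2.9×1.48)×1.48 = 10.29 m²; P = b + 2y√(1+z²) = 2.66 + 2×1.48×3.068 = 11.74 m. Hydraulic radius R = A/P = 10.29/11.74 = 0.8764 m. Q_A = (1/0.016)·10.29·0.8764^(2/3)·√0.008772 = 55.16 m³/s.
Channel B: Flow area A = b·y = 7.88 × 10.9 = 85.89 m². Wetted perimeter P = b + 2y = 7.88 + 2×10.9 = 29.68 m. Hydraulic radius R = A/P = 85.89/29.68 = 2.894 m. Q_B = (1/0.016)·85.89·2.894^(2/3)·√0.008772 = 1021 m³/s.
The larger discharge is 1021 m³/s and the smaller is 55.16 m³/s; the ratio is 18.5.

18.5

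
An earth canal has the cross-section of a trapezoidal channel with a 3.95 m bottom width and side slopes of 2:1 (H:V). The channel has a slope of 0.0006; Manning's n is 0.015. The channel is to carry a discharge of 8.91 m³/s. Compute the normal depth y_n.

Manning's equation rearranged: A R^(2/3) = nQ / (1·√S) = 0.015 × 8.91 / (√0.0006) = 5.456.
At y = 0.91 m: A R^(2/3) = 3.959 — low.
At y = 1.29 m: A R^(2/3) = 7.658 — high.
At y = 1.08 m: A R^(2/3) = 5.455 — matches.

y_n = 1.08 m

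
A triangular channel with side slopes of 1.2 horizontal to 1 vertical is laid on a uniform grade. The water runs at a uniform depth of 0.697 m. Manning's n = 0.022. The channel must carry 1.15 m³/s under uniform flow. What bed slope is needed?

S = 0.0109

For a triangular section with side slope z = 1.2: A = zy² = 1.2×0.697² = 0.583 m²; P = 2y√(1+z²) = 2×0.697×1.562 = 2.177 m.
Hydraulic radius R = A/P = 0.583/2.177 = 0.2677 m.
From Manning's equation, S = [nQ / (1 A R^(2/3))]² = [0.022 × 1.15 / (1 × 0.583 × 0.2677^(2/3))]² = 0.0109.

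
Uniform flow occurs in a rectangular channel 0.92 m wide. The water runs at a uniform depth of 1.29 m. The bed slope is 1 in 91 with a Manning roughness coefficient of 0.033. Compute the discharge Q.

Q = 1.83 m³/s

Flow area A = b·y = 0.92 × 1.29 = 1.187 m². Wetted perimeter P = b + 2y = 0.92 + 2×1.29 = 3.5 m.
Hydraulic radius R = A/P = 1.187/3.5 = 0.3391 m.
Manning's equation: Q = (1/n) A R^(2/3) S^(1/2) = (1/0.033) × 1.187 × 0.3391^(2/3) × 0.01099^(1/2) = 1.83 m³/s.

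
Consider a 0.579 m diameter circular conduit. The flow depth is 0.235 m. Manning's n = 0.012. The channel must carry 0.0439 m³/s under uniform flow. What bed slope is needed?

S = 0.00044

For a circular section of diameter D = 0.579 m at depth y = 0.235 m, the central angle is θ = 2 arccos(1 − 2y/D) = 2.763 rad. Then A = (D²/8)(θ − sin θ) = 0.1003 m² and P = Dθ/2 = 0.7998 m.
Hydraulic radius R = A/P = 0.1003/0.7998 = 0.1254 m.
From Manning's equation, S = [nQ / (1 A R^(2/3))]² = [0.012 × 0.0439 / (1 × 0.1003 × 0.1254^(2/3))]² = 0.00044.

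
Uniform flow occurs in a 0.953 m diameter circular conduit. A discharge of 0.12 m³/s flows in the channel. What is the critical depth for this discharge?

At critical depth, Q² T / (g A³) = 1, i.e. A³/T = Q²/g = 0.12²/9.81 = 0.001468.
Try y = 0.138 m: A³/T = 0.0003863 — short.
Try y = 0.211 m: A³/T = 0.002045 — over.
Try y = 0.194 m: A³/T = 0.001472 — ≈ 0.001468.

y_c = 0.194 m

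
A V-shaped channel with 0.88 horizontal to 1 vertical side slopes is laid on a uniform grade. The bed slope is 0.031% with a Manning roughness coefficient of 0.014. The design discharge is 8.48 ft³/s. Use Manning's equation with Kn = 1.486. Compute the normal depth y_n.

Manning's equation rearranged: A R^(2/3) = nQ / (1.486·√S) = 0.014 × 8.48 / (1.486 × √0.00031) = 4.538.
At y = 2.91 ft: A R^(2/3) = 7.258 — too large.
At y = 2.44 ft: A R^(2/3) = 4.537 — close enough.

y_n = 2.44 ft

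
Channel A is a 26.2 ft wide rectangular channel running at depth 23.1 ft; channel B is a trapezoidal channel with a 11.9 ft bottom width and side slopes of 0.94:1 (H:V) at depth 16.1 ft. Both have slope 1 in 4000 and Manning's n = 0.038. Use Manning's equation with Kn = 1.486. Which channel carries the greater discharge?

channel A

Channel A: Flow area A = b·y = 26.2 × 23.1 = 605.2 ft². Wetted perimeter P = b + 2y = 26.2 + 2×23.1 = 72.4 ft. Hydraulic radius R = A/P = 605.2/72.4 = 8.359 ft. Q_A = (1.486/0.038)·605.2·8.359^(2/3)·√0.00025 = 1541 ft³/s.
Channel B: With bottom width b = 11.9 ft and side slope z = 0.94: A = (b + zy)y = (11.9 + 0.94×16.1)×16.1 = 435.2 ft²; P = b + 2y√(1+z²) = 11.9 + 2×16.1×1.372 = 56.09 ft. Hydraulic radius R = A/P = 435.2/56.09 = 7.759 ft. Q_B = (1.486/0.038)·435.2·7.759^(2/3)·√0.00025 = 1055 ft³/s.
Q_A = 1541 ft³/s vs Q_B = 1055 ft³/s, so channel A carries more.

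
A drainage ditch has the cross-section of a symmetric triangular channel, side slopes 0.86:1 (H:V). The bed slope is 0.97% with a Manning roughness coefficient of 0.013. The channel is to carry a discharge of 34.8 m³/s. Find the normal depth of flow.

Manning's equation rearranged: A R^(2/3) = nQ / (1·√S) = 0.013 × 34.8 / (√0.0097) = 4.593.
Trying y = 3.11 m: A R^(2/3) = 8.395 — over.
Trying y = 2.48 m: A R^(2/3) = 4.591 — close enough.

y_n = 2.48 m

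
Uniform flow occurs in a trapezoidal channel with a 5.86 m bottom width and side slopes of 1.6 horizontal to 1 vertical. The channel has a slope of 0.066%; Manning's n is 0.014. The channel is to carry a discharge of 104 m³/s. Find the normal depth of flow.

y_n = 3.25 m

Manning's equation rearranged: A R^(2/3) = nQ / (1·√S) = 0.014 × 104 / (√0.00066) = 56.67.
Trying y = 2.79 m: A R^(2/3) = 41.95 — too small.
Trying y = 3.62 m: A R^(2/3) = 70.5 — too large.
Trying y = 3.25 m: A R^(2/3) = 56.74 — close enough.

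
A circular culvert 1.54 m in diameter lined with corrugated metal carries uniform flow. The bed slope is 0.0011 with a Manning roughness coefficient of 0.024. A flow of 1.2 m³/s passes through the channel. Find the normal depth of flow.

Manning's equation rearranged: A R^(2/3) = nQ / (1·√S) = 0.024 × 1.2 / (√0.0011) = 0.8684.
Try y = 0.954 m: A R^(2/3) = 0.695 — low.
Try y = 1.32 m: A R^(2/3) = 1.022 — high.
Try y = 1.12 m: A R^(2/3) = 0.8664 — close enough.

y_n = 1.12 m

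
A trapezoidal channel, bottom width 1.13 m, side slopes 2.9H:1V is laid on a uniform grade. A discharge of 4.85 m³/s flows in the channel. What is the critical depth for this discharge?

y_c = 0.724 m

At critical depth, Q² T / (g A³) = 1, i.e. A³/T = Q²/g = 4.85²/9.81 = 2.398.
Trying y = 0.555 m: A³/T = 0.8082 — too small.
Trying y = 0.875 m: A³/T = 5.326 — too large.
Trying y = 0.724 m: A³/T = 2.399 — ≈ 2.398.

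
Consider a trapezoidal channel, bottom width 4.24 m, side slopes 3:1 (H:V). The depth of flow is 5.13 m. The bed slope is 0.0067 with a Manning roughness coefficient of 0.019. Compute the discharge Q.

Q = 851 m³/s

With bottom width b = 4.24 m and side slope z = 3: A = (b + zy)y = (4.24 + 3×5.13)×5.13 = 100.7 m²; P = b + 2y√(1+z²) = 4.24 + 2×5.13×3.162 = 36.68 m.
Hydraulic radius R = A/P = 100.7/36.68 = 2.745 m.
Manning's equation: Q = (1/n) A R^(2/3) S^(1/2) = (1/0.019) × 100.7 × 2.745^(2/3) × 0.0067^(1/2) = 851 m³/s.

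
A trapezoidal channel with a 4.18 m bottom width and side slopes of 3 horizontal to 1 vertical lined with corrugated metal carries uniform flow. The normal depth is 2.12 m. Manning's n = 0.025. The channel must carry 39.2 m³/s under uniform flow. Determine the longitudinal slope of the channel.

S = 0.0014

With bottom width b = 4.18 m and side slope z = 3: A = (b + zy)y = (4.18 + 3×2.12)×2.12 = 22.34 m²; P = b + 2y√(1+z²) = 4.18 + 2×2.12×3.162 = 17.59 m.
Hydraulic radius R = A/P = 22.34/17.59 = 1.27 m.
From Manning's equation, S = [nQ / (1 A R^(2/3))]² = [0.025 × 39.2 / (1 × 22.34 × 1.27^(2/3))]² = 0.0014.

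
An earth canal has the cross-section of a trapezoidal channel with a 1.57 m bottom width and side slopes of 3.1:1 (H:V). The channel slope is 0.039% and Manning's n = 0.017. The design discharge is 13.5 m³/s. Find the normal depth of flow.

Manning's equation rearranged: A R^(2/3) = nQ / (1·√S) = 0.017 × 13.5 / (√0.00039) = 11.62.
At y = 1.95 m: A R^(2/3) = 15.25 — too large.
At y = 1.5 m: A R^(2/3) = 8.191 — too small.
At y = 1.74 m: A R^(2/3) = 11.62 — ≈ 11.62.

y_n = 1.74 m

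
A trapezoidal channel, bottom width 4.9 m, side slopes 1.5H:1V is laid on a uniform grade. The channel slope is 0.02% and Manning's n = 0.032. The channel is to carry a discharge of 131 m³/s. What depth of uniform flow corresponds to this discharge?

y_n = 7.52 m

Manning's equation rearranged: A R^(2/3) = nQ / (1·√S) = 0.032 × 131 / (√0.0002) = 296.4.
Trying y = 5.82 m: A R^(2/3) = 167.4 — short.
Trying y = 8.78 m: A R^(2/3) = 422.1 — over.
Trying y = 7.52 m: A R^(2/3) = 296.3 — close enough.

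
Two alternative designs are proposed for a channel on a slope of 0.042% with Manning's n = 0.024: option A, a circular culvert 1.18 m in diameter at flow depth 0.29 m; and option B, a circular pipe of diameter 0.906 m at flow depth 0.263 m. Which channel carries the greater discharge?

Channel A: For a circular section of diameter D = 1.18 m at depth y = 0.29 m, the central angle is θ = 2 arccos(1 − 2y/D) = 2.075 rad. Then A = (D²/8)(θ − sin θ) = 0.2087 m² and P = Dθ/2 = 1.224 m. Hydraulic radius R = A/P = 0.2087/1.224 = 0.1705 m. Q_A = (1/0.024)·0.2087·0.1705^(2/3)·√0.00042 = 0.0548 m³/s.
Channel B: For a circular section of diameter D = 0.906 m at depth y = 0.263 m, the central angle is θ = 2 arccos(1 − 2y/D) = 2.276 rad. Then A = (D²/8)(θ − sin θ) = 0.1554 m² and P = Dθ/2 = 1.031 m. Hydraulic radius R = A/P = 0.1554/1.031 = 0.1507 m. Q_B = (1/0.024)·0.1554·0.1507^(2/3)·√0.00042 = 0.03758 m³/s.
Q_A = 0.0548 m³/s vs Q_B = 0.03758 m³/s, so channel A carries more.

channel A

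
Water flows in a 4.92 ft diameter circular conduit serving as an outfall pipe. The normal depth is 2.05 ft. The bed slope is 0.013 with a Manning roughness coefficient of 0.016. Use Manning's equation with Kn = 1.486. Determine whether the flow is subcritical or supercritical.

For a circular section of diameter D = 4.92 ft at depth y = 2.05 ft, the central angle is θ = 2 arccos(1 − 2y/D) = 2.807 rad. Then A = (D²/8)(θ − sin θ) = 7.498 ft² and P = Dθ/2 = 6.904 ft.
Hydraulic radius R = A/P = 7.498/6.904 = 1.086 ft.
V = (1.486/n) R^(2/3) √S = (1.486/0.016) × 1.086^(2/3) × √0.013 = 11.19 ft/s. Hydraulic depth D_h = A/T = 7.498/4.851 = 1.546 ft.
Froude number Fr = V/√(g·D_h) = 11.19/√(32.2×1.546) = 1.59, which is greater than 1, so the flow is supercritical.

supercritical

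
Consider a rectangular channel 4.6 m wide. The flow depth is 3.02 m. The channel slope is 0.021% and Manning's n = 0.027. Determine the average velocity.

Flow area A = b·y = 4.6 × 3.02 = 13.89 m². Wetted perimeter P = b + 2y = 4.6 + 2×3.02 = 10.64 m.
Hydraulic radius R = A/P = 13.89/10.64 = 1.306 m.
From Manning's equation, V = (1/n) R^(2/3) S^(1/2) = (1/0.027) × 1.306^(2/3) × 0.00021^(1/2) = 0.641 m/s.

V = 0.641 m/s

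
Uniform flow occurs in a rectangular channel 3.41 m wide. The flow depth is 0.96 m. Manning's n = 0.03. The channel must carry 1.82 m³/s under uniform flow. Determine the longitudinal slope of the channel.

Flow area A = b·y = 3.41 × 0.96 = 3.274 m². Wetted perimeter P = b + 2y = 3.41 + 2×0.96 = 5.33 m.
Hydraulic radius R = A/P = 3.274/5.33 = 0.6142 m.
From Manning's equation, S = [nQ / (1 A R^(2/3))]² = [0.03 × 1.82 / (1 × 3.274 × 0.6142^(2/3))]² = 0.000533.

S = 0.000533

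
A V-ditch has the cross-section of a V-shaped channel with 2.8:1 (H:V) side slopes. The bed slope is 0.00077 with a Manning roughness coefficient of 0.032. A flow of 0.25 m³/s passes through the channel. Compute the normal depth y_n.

y_n = 0.515 m

Manning's equation rearranged: A R^(2/3) = nQ / (1·√S) = 0.032 × 0.25 / (√0.00077) = 0.2883.
Try y = 0.61 m: A R^(2/3) = 0.4536 — over.
Try y = 0.42 m: A R^(2/3) = 0.1677 — short.
Try y = 0.515 m: A R^(2/3) = 0.2888 — matches.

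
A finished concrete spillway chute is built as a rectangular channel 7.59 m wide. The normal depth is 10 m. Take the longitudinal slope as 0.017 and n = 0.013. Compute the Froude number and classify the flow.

supercritical

Flow area A = b·y = 7.59 × 10 = 75.9 m². Wetted perimeter P = b + 2y = 7.59 + 2×10 = 27.59 m.
Hydraulic radius R = A/P = 75.9/27.59 = 2.751 m.
V = (1/n) R^(2/3) √S = (1/0.013) × 2.751^(2/3) × √0.017 = 19.69 m/s. Hydraulic depth D_h = A/T = 75.9/7.59 = 10 m.
Froude number Fr = V/√(g·D_h) = 19.69/√(9.81×10) = 1.99, which is greater than 1, so the flow is supercritical.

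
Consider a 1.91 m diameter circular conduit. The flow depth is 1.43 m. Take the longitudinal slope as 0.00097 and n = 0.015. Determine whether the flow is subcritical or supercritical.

subcritical

For a circular section of diameter D = 1.91 m at depth y = 1.43 m, the central angle is θ = 2 arccos(1 − 2y/D) = 4.183 rad. Then A = (D²/8)(θ − sin θ) = 2.301 m² and P = Dθ/2 = 3.995 m.
Hydraulic radius R = A/P = 2.301/3.995 = 0.576 m.
V = (1/n) R^(2/3) √S = (1/0.015) × 0.576^(2/3) × √0.00097 = 1.437 m/s. Hydraulic depth D_h = A/T = 2.301/1.657 = 1.389 m.
Froude number Fr = V/√(g·D_h) = 1.437/√(9.81×1.389) = 0.389, which is less than 1, so the flow is subcritical.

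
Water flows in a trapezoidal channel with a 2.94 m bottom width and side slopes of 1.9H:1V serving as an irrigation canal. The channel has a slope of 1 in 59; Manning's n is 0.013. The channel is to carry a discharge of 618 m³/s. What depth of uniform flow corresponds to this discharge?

y_n = 3.81 m

Manning's equation rearranged: A R^(2/3) = nQ / (1·√S) = 0.013 × 618 / (√0.01695) = 61.71.
Trying y = 4.59 m: A R^(2/3) = 94.96 — over.
Trying y = 3.81 m: A R^(2/3) = 61.75 — ≈ 61.71.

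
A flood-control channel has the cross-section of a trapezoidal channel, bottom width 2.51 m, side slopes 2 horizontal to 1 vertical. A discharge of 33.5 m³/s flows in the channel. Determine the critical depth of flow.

At critical depth, Q² T / (g A³) = 1, i.e. A³/T = Q²/g = 33.5²/9.81 = 114.4.
Try y = 1.3 m: A³/T = 38.02 — too small.
Try y = 2.02 m: A³/T = 218.7 — too large.
Try y = 1.72 m: A³/T = 114.1 — close enough.

y_c = 1.72 m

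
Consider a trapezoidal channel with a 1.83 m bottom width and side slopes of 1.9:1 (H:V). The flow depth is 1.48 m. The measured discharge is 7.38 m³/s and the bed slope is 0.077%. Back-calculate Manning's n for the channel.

With bottom width b = 1.83 m and side slope z = 1.9: A = (b + zy)y = (1.83 + 1.9×1.48)×1.48 = 6.87 m²; P = b + 2y√(1+z²) = 1.83 + 2×1.48×2.147 = 8.185 m.
Hydraulic radius R = A/P = 6.87/8.185 = 0.8393 m.
Rearranging Manning's equation: n = (1/Q) A R^(2/3) S^(1/2) = (1/7.38) × 6.87 × 0.8393^(2/3) × √0.00077 = 0.023.

n = 0.023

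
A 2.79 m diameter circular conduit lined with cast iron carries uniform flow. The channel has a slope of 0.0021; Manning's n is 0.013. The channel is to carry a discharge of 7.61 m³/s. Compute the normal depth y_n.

Manning's equation rearranged: A R^(2/3) = nQ / (1·√S) = 0.013 × 7.61 / (√0.0021) = 2.159.
Trying y = 1.48 m: A R^(2/3) = 2.655 — too large.
Trying y = 0.892 m: A R^(2/3) = 1.064 — too small.
Trying y = 1.31 m: A R^(2/3) = 2.158 — close enough.

y_n = 1.31 m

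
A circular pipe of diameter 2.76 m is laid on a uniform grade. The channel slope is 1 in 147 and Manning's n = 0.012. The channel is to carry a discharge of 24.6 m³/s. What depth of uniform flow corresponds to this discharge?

Manning's equation rearranged: A R^(2/3) = nQ / (1·√S) = 0.012 × 24.6 / (√0.006803) = 3.579.
Try y = 1.98 m: A R^(2/3) = 4.037 — over.
Try y = 1.81 m: A R^(2/3) = 3.579 — ≈ 3.579.

y_n = 1.81 m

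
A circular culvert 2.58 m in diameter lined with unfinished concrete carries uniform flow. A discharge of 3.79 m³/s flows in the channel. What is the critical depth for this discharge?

At critical depth, Q² T / (g A³) = 1, i.e. A³/T = Q²/g = 3.79²/9.81 = 1.464.
At y = 0.712 m: A³/T = 0.702 — low.
At y = 0.861 m: A³/T = 1.466 — close enough.

y_c = 0.861 m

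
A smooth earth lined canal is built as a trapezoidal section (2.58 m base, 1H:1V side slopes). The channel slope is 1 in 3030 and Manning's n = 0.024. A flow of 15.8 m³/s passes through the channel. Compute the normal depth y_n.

y_n = 2.92 m

Manning's equation rearranged: A R^(2/3) = nQ / (1·√S) = 0.024 × 15.8 / (√0.00033) = 20.87.
Try y = 2.42 m: A R^(2/3) = 14.29 — short.
Try y = 3.53 m: A R^(2/3) = 30.92 — over.
Try y = 2.92 m: A R^(2/3) = 20.87 — close enough.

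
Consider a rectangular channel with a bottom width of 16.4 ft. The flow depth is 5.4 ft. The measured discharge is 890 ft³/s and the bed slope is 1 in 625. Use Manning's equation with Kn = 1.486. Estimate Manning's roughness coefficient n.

n = 0.013

Flow area A = b·y = 16.4 × 5.4 = 88.56 ft². Wetted perimeter P = b + 2y = 16.4 + 2×5.4 = 27.2 ft.
Hydraulic radius R = A/P = 88.56/27.2 = 3.256 ft.
Rearranging Manning's equation: n = (1.486/Q) A R^(2/3) S^(1/2) = (1.486/890) × 88.56 × 3.256^(2/3) × √0.0016 = 0.013.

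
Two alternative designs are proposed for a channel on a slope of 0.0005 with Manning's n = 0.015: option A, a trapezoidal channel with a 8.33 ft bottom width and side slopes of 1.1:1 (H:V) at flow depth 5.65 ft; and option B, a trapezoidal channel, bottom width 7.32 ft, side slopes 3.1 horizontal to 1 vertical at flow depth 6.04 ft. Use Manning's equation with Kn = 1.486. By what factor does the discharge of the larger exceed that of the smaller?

1.95

Channel A: With bottom width b = 8.33 ft and side slope z = 1.1: A = (b + zy)y = (8.33 + 1.1×5.65)×5.65 = 82.18 ft²; P = b + 2y√(1+z²) = 8.33 + 2×5.65×1.487 = 25.13 ft. Hydraulic radius R = A/P = 82.18/25.13 = 3.27 ft. Q_A = (1.486/0.015)·82.18·3.27^(2/3)·√0.0005 = 401.1 ft³/s.
Channel B: With bottom width b = 7.32 ft and side slope z = 3.1: A = (b + zy)y = (7.32 + 3.1×6.04)×6.04 = 157.3 ft²; P = b + 2y√(1+z²) = 7.32 + 2×6.04×3.257 = 46.67 ft. Hydraulic radius R = A/P = 157.3/46.67 = 3.371 ft. Q_B = (1.486/0.015)·157.3·3.371^(2/3)·√0.0005 = 783.4 ft³/s.
The larger discharge is 783.4 ft³/s and the smaller is 401.1 ft³/s; the ratio is 1.95.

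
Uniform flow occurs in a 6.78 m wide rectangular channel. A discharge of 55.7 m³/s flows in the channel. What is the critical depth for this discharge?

For a rectangular channel, critical depth y_c = (q²/g)^(1/3) where q = Q/b = 55.7/6.78 = 8.215 m²/s.
So y_c = (8.215²/9.81)^(1/3) = 1.9 m.

y_c = 1.9 m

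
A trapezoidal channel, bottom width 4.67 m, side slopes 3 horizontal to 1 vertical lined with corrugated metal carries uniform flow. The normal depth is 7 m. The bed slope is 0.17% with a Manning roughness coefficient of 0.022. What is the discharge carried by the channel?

Q = 801 m³/s

With bottom width b = 4.67 m and side slope z = 3: A = (b + zy)y = (4.67 + 3×7)×7 = 179.7 m²; P = b + 2y√(1+z²) = 4.67 + 2×7×3.162 = 48.94 m.
Hydraulic radius R = A/P = 179.7/48.94 = 3.671 m.
Manning's equation: Q = (1/n) A R^(2/3) S^(1/2) = (1/0.022) × 179.7 × 3.671^(2/3) × 0.0017^(1/2) = 801 m³/s.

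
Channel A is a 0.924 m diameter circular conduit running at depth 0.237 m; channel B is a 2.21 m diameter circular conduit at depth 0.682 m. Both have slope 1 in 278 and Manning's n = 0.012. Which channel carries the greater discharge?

Channel A: For a circular section of diameter D = 0.924 m at depth y = 0.237 m, the central angle is θ = 2 arccos(1 − 2y/D) = 2.124 rad. Then A = (D²/8)(θ − sin θ) = 0.1359 m² and P = Dθ/2 = 0.9814 m. Hydraulic radius R = A/P = 0.1359/0.9814 = 0.1385 m. Q_A = (1/0.012)·0.1359·0.1385^(2/3)·√0.003597 = 0.1818 m³/s.
Channel B: For a circular section of diameter D = 2.21 m at depth y = 0.682 m, the central angle is θ = 2 arccos(1 − 2y/D) = 2.356 rad. Then A = (D²/8)(θ − sin θ) = 1.007 m² and P = Dθ/2 = 2.603 m. Hydraulic radius R = A/P = 1.007/2.603 = 0.3866 m. Q_B = (1/0.012)·1.007·0.3866^(2/3)·√0.003597 = 2.67 m³/s.
Q_A = 0.1818 m³/s vs Q_B = 2.67 m³/s, so channel B carries more.

channel B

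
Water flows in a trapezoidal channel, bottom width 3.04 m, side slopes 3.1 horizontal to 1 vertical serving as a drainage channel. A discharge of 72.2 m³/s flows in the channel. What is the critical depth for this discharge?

y_c = 2.13 m

At critical depth, Q² T / (g A³) = 1, i.e. A³/T = Q²/g = 72.2²/9.81 = 531.4.
At y = 1.72 m: A³/T = 217.9 — low.
At y = 2.13 m: A³/T = 533.4 — ≈ 531.4.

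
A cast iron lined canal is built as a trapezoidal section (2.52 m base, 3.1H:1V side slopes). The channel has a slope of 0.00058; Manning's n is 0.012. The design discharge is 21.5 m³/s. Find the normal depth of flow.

Manning's equation rearranged: A R^(2/3) = nQ / (1·√S) = 0.012 × 21.5 / (√0.00058) = 10.71.
At y = 1.09 m: A R^(2/3) = 4.915 — too small.
At y = 1.99 m: A R^(2/3) = 18.61 — too large.
At y = 1.56 m: A R^(2/3) = 10.73 — ≈ 10.71.

y_n = 1.56 m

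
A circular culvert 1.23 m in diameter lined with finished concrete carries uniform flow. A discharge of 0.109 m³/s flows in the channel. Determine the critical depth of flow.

At critical depth, Q² T / (g A³) = 1, i.e. A³/T = Q²/g = 0.109²/9.81 = 0.001211.
Trying y = 0.12 m: A³/T = 0.0002906 — too small.
Trying y = 0.186 m: A³/T = 0.001641 — too large.
Trying y = 0.172 m: A³/T = 0.001206 — close enough.

y_c = 0.172 m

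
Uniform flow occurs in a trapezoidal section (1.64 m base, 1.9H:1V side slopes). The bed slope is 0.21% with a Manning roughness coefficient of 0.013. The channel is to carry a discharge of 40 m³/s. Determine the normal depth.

y_n = 2 m

Manning's equation rearranged: A R^(2/3) = nQ / (1·√S) = 0.013 × 40 / (√0.0021) = 11.35.
At y = 1.79 m: A R^(2/3) = 8.827 — short.
At y = 2.33 m: A R^(2/3) = 16.09 — over.
At y = 2 m: A R^(2/3) = 11.34 — close enough.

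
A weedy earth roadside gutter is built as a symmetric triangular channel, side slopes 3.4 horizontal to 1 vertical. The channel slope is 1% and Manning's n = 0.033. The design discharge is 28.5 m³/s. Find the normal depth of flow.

y_n = 1.76 m

Manning's equation rearranged: A R^(2/3) = nQ / (1·√S) = 0.033 × 28.5 / (√0.01) = 9.405.
Trying y = 2.1 m: A R^(2/3) = 15.07 — over.
Trying y = 1.51 m: A R^(2/3) = 6.252 — short.
Trying y = 1.76 m: A R^(2/3) = 9.408 — matches.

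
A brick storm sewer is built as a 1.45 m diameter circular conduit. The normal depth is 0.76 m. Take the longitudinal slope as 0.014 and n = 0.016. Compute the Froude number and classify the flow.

supercritical

For a circular section of diameter D = 1.45 m at depth y = 0.76 m, the central angle is θ = 2 arccos(1 − 2y/D) = 3.238 rad. Then A = (D²/8)(θ − sin θ) = 0.8764 m² and P = Dθ/2 = 2.348 m.
Hydraulic radius R = A/P = 0.8764/2.348 = 0.3733 m.
V = (1/n) R^(2/3) √S = (1/0.016) × 0.3733^(2/3) × √0.014 = 3.834 m/s. Hydraulic depth D_h = A/T = 0.8764/1.448 = 0.6051 m.
Froude number Fr = V/√(g·D_h) = 3.834/√(9.81×0.6051) = 1.57, which is greater than 1, so the flow is supercritical.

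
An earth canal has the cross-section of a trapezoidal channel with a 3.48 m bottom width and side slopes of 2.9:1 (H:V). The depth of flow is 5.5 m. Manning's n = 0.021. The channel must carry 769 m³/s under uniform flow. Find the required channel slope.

With bottom width b = 3.48 m and side slope z = 2.9: A = (b + zy)y = (3.48 + 2.9×5.5)×5.5 = 106.9 m²; P = b + 2y√(1+z²) = 3.48 + 2×5.5×3.068 = 37.22 m.
Hydraulic radius R = A/P = 106.9/37.22 = 2.871 m.
From Manning's equation, S = [nQ / (1 A R^(2/3))]² = [0.021 × 769 / (1 × 106.9 × 2.871^(2/3))]² = 0.0056.

S = 0.0056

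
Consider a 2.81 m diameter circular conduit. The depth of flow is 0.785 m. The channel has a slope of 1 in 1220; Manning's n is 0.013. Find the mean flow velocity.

V = 1.3 m/s

For a circular section of diameter D = 2.81 m at depth y = 0.785 m, the central angle is θ = 2 arccos(1 − 2y/D) = 2.228 rad. Then A = (D²/8)(θ − sin θ) = 1.417 m² and P = Dθ/2 = 3.13 m.
Hydraulic radius R = A/P = 1.417/3.13 = 0.4527 m.
From Manning's equation, V = (1/n) R^(2/3) S^(1/2) = (1/0.013) × 0.4527^(2/3) × 0.0008197^(1/2) = 1.3 m/s.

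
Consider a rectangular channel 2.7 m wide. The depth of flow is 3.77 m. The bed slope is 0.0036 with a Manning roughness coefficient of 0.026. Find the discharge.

Flow area A = b·y = 2.7 × 3.77 = 10.18 m². Wetted perimeter P = b + 2y = 2.7 + 2×3.77 = 10.24 m.
Hydraulic radius R = A/P = 10.18/10.24 = 0.994 m.
Manning's equation: Q = (1/n) A R^(2/3) S^(1/2) = (1/0.026) × 10.18 × 0.994^(2/3) × 0.0036^(1/2) = 23.4 m³/s.

Q = 23.4 m³/s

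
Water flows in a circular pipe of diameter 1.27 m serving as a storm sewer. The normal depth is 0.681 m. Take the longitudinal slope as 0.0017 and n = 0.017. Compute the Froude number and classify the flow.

For a circular section of diameter D = 1.27 m at depth y = 0.681 m, the central angle is θ = 2 arccos(1 − 2y/D) = 3.287 rad. Then A = (D²/8)(θ − sin θ) = 0.6918 m² and P = Dθ/2 = 2.087 m.
Hydraulic radius R = A/P = 0.6918/2.087 = 0.3315 m.
V = (1/n) R^(2/3) √S = (1/0.017) × 0.3315^(2/3) × √0.0017 = 1.162 m/s. Hydraulic depth D_h = A/T = 0.6918/1.267 = 0.5461 m.
Froude number Fr = V/√(g·D_h) = 1.162/√(9.81×0.5461) = 0.502, which is less than 1, so the flow is subcritical.

subcritical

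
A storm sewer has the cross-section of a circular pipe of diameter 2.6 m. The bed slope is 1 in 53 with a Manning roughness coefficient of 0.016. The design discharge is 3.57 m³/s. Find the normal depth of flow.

y_n = 0.567 m

Manning's equation rearranged: A R^(2/3) = nQ / (1·√S) = 0.016 × 3.57 / (√0.01887) = 0.4158.
At y = 0.481 m: A R^(2/3) = 0.2978 — low.
At y = 0.629 m: A R^(2/3) = 0.5113 — high.
At y = 0.567 m: A R^(2/3) = 0.4154 — ≈ 0.4158.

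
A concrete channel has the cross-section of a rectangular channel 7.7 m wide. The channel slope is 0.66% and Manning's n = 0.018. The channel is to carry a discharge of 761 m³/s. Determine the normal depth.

Manning's equation rearranged: A R^(2/3) = nQ / (1·√S) = 0.018 × 761 / (√0.0066) = 168.6.
At y = 12.8 m: A R^(2/3) = 203.2 — over.
At y = 10.9 m: A R^(2/3) = 168.5 — matches.

y_n = 10.9 m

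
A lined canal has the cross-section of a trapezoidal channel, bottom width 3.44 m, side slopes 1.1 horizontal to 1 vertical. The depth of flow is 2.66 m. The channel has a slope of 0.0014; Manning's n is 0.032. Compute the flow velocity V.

With bottom width b = 3.44 m and side slope z = 1.1: A = (b + zy)y = (3.44 + 1.1×2.66)×2.66 = 16.93 m²; P = b + 2y√(1+z²) = 3.44 + 2×2.66×1.487 = 11.35 m.
Hydraulic radius R = A/P = 16.93/11.35 = 1.492 m.
From Manning's equation, V = (1/n) R^(2/3) S^(1/2) = (1/0.032) × 1.492^(2/3) × 0.0014^(1/2) = 1.53 m/s.

V = 1.53 m/s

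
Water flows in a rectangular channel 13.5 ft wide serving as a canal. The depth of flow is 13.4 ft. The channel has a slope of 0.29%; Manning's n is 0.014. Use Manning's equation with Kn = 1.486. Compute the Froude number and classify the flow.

subcritical

Flow area A = b·y = 13.5 × 13.4 = 180.9 ft². Wetted perimeter P = b + 2y = 13.5 + 2×13.4 = 40.3 ft.
Hydraulic radius R = A/P = 180.9/40.3 = 4.489 ft.
V = (1.486/n) R^(2/3) √S = (1.486/0.014) × 4.489^(2/3) × √0.0029 = 15.55 ft/s. Hydraulic depth D_h = A/T = 180.9/13.5 = 13.4 ft.
Froude number Fr = V/√(g·D_h) = 15.55/√(32.2×13.4) = 0.749, which is less than 1, so the flow is subcritical.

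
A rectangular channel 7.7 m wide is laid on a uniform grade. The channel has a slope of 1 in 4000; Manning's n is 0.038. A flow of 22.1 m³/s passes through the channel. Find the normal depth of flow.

Manning's equation rearranged: A R^(2/3) = nQ / (1·√S) = 0.038 × 22.1 / (√0.00025) = 53.11.
Trying y = 3.41 m: A R^(2/3) = 38.97 — too small.
Trying y = 4.71 m: A R^(2/3) = 59.82 — too large.
Trying y = 4.3 m: A R^(2/3) = 53.11 — ≈ 53.11.

y_n = 4.3 m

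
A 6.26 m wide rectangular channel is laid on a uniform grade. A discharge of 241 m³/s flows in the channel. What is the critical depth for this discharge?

y_c = 5.33 m

For a rectangular channel, critical depth y_c = (q²/g)^(1/3) where q = Q/b = 241/6.26 = 38.5 m²/s.
So y_c = (38.5²/9.81)^(1/3) = 5.33 m.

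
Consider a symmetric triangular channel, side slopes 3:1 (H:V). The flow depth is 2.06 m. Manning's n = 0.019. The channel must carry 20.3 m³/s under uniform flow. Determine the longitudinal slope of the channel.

S = 0.000947

For a triangular section with side slope z = 3: A = zy² = 3×2.06² = 12.73 m²; P = 2y√(1+z²) = 2×2.06×3.162 = 13.03 m.
Hydraulic radius R = A/P = 12.73/13.03 = 0.9771 m.
From Manning's equation, S = [nQ / (1 A R^(2/3))]² = [0.019 × 20.3 / (1 × 12.73 × 0.9771^(2/3))]² = 0.000947.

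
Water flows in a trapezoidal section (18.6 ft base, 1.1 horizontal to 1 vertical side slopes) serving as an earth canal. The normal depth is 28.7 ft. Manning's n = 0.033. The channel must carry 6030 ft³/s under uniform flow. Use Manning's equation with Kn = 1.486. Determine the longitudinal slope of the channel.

S = 0.00026

With bottom width b = 18.6 ft and side slope z = 1.1: A = (b + zy)y = (18.6 + 1.1×28.7)×28.7 = 1440 ft²; P = b + 2y√(1+z²) = 18.6 + 2×28.7×1.487 = 103.9 ft.
Hydraulic radius R = A/P = 1440/103.9 = 13.85 ft.
From Manning's equation, S = [nQ / (1.486 A R^(2/3))]² = [0.033 × 6030 / (1.486 × 1440 × 13.85^(2/3))]² = 0.00026.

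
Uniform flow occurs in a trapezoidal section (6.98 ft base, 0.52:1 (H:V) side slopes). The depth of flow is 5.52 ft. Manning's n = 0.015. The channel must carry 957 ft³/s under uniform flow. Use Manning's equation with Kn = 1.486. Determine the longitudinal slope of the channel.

With bottom width b = 6.98 ft and side slope z = 0.52: A = (b + zy)y = (6.98 + 0.52×5.52)×5.52 = 54.37 ft²; P = b + 2y√(1+z²) = 6.98 + 2×5.52×1.127 = 19.42 ft.
Hydraulic radius R = A/P = 54.37/19.42 = 2.799 ft.
From Manning's equation, S = [nQ / (1.486 A R^(2/3))]² = [0.015 × 957 / (1.486 × 54.37 × 2.799^(2/3))]² = 0.008.

S = 0.008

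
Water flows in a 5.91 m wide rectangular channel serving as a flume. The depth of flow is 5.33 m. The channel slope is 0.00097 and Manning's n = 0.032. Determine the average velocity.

V = 1.49 m/s

Flow area A = b·y = 5.91 × 5.33 = 31.5 m². Wetted perimeter P = b + 2y = 5.91 + 2×5.33 = 16.57 m.
Hydraulic radius R = A/P = 31.5/16.57 = 1.901 m.
From Manning's equation, V = (1/n) R^(2/3) S^(1/2) = (1/0.032) × 1.901^(2/3) × 0.00097^(1/2) = 1.49 m/s.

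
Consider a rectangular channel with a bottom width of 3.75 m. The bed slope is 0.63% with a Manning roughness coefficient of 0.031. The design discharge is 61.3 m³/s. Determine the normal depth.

y_n = 5.16 m

Manning's equation rearranged: A R^(2/3) = nQ / (1·√S) = 0.031 × 61.3 / (√0.0063) = 23.94.
Try y = 6.49 m: A R^(2/3) = 31.25 — high.
Try y = 4.02 m: A R^(2/3) = 17.76 — low.
Try y = 5.16 m: A R^(2/3) = 23.93 — close enough.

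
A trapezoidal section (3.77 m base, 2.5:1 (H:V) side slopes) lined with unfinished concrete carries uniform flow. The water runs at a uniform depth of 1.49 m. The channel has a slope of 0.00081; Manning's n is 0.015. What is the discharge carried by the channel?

Q = 20.4 m³/s

With bottom width b = 3.77 m and side slope z = 2.5: A = (b + zy)y = (3.77 + 2.5×1.49)×1.49 = 11.17 m²; P = b + 2y√(1+z²) = 3.77 + 2×1.49×2.693 = 11.79 m.
Hydraulic radius R = A/P = 11.17/11.79 = 0.9469 m.
Manning's equation: Q = (1/n) A R^(2/3) S^(1/2) = (1/0.015) × 11.17 × 0.9469^(2/3) × 0.00081^(1/2) = 20.4 m³/s.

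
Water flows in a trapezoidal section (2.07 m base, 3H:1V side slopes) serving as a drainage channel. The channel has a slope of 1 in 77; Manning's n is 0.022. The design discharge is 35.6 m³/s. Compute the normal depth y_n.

y_n = 1.34 m

Manning's equation rearranged: A R^(2/3) = nQ / (1·√S) = 0.022 × 35.6 / (√0.01299) = 6.873.
Try y = 1.69 m: A R^(2/3) = 11.63 — high.
Try y = 1.2 m: A R^(2/3) = 5.386 — low.
Try y = 1.34 m: A R^(2/3) = 6.879 — matches.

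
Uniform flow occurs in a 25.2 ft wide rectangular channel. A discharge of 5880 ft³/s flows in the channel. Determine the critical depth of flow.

For a rectangular channel, critical depth y_c = (q²/g)^(1/3) where q = Q/b = 5880/25.2 = 233.3 ft²/s.
So y_c = (233.3²/32.2)^(1/3) = 11.9 ft.

y_c = 11.9 ft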